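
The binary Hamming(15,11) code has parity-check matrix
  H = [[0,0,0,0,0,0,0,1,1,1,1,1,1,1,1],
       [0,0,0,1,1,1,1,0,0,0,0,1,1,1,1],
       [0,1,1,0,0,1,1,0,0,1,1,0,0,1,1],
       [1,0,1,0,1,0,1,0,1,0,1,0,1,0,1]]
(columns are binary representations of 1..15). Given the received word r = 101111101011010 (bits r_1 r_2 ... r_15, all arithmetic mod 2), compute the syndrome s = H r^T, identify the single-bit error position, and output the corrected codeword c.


s = (0, 0, 1, 0)^T, error position = 2, corrected codeword c = 111111101011010

Compute s = H r^T mod 2 one row at a time:
  s_1 = 0 + 1 + 0 + 1 + 1 + 0 + 1 + 0 = 4 ≡ 0 (mod 2).
  s_2 = 1 + 1 + 1 + 1 + 1 + 0 + 1 + 0 = 6 ≡ 0 (mod 2).
  s_3 = 0 + 1 + 1 + 1 + 0 + 1 + 1 + 0 = 5 ≡ 1 (mod 2).
  s_4 = 1 + 1 + 1 + 1 + 1 + 1 + 0 + 0 = 6 ≡ 0 (mod 2).
s = (0, 0, 1, 0)^T — this equals column 2 of H (binary 0010), so error is at position 2.
Correct: flip bit 2 of r = 101111101011010 to get c = 111111101011010.


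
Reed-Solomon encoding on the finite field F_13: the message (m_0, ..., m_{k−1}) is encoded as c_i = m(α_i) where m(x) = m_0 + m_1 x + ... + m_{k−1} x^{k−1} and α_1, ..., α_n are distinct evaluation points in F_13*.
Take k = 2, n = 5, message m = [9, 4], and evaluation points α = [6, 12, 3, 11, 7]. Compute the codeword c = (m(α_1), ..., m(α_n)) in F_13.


c = [7, 5, 8, 1, 11]

Message polynomial: m(x) = 9 + 4·x (mod 13).
For each evaluation point α_i, compute m(α_i) mod 13:
  α_1 = 6: Horner steps 4 → 7, so m(6) = 7.
  α_2 = 12: Horner steps 4 → 5, so m(12) = 5.
  α_3 = 3: Horner steps 4 → 8, so m(3) = 8.
  α_4 = 11: Horner steps 4 → 1, so m(11) = 1.
  α_5 = 7: Horner steps 4 → 11, so m(7) = 11.
Codeword c = [7, 5, 8, 1, 11] ∈ F_13^5.


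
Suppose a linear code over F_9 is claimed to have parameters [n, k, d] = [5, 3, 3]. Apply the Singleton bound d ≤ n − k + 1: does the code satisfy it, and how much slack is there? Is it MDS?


Singleton RHS = n − k + 1 = 3, slack = 0, bound satisfied, MDS.

Singleton bound: d ≤ n − k + 1.
Here n = 5, k = 3, so n − k + 1 = 3.
Given d = 3, check d ≤ 3: YES.
Slack = (n − k + 1) − d = 0.
The code is MDS (slack = 0).
Description: the claimed parameters are [5, 3, 3]_9; such a code would be MDS (meets Singleton bound).


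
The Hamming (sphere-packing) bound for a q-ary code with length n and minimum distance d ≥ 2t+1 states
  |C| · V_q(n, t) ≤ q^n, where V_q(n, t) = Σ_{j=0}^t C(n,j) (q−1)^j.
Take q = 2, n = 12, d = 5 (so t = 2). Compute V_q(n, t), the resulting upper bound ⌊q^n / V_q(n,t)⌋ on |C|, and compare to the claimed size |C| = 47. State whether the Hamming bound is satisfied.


V_q(n, t) = 79, q^n = 4096, Hamming bound = 51, |C| = 47 ≤ bound (satisfied).

Step 1: Compute V_q(n, t) = Σ_{j=0}^2 C(n, j) (q−1)^j.
  j = 0: C(12,0)·(1)^0 = 1·1 = 1.
  j = 1: C(12,1)·(1)^1 = 12·1 = 12.
  j = 2: C(12,2)·(1)^2 = 66·1 = 66.
  V_q(n, t) = 1 + 12 + 66 = 79.
Step 2: q^n = 2^12 = 4096.
Step 3: Hamming bound ⌊q^n / V_q(n,t)⌋ = ⌊4096/79⌋ = 51.
Step 4: Compare |C| = 47 to 51: satisfied.
The claimed |C| lies below the Hamming bound.


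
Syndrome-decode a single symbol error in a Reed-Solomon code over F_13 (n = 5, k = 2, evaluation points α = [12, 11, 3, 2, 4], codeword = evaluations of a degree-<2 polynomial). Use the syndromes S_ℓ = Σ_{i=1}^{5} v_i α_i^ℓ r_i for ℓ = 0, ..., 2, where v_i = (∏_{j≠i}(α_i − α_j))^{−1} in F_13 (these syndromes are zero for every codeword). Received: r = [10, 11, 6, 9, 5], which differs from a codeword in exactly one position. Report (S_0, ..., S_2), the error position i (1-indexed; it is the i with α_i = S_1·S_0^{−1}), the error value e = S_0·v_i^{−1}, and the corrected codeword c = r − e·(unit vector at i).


S = (12, 11, 9), error at position 4, error magnitude e = 2, c = [10, 11, 6, 7, 5].

Step 1: column multipliers v_i = (∏_{j≠i}(α_i − α_j))^{−1} mod 13.
  i = 1 (α = 12): (12−11)(12−3)(12−2)(12−4) = 1·9·10·8 = 720 ≡ 5, so v_1 = 5^{−1} = 8 (mod 13).
  i = 2 (α = 11): (11−12)(11−3)(11−2)(11−4) = (−1)·8·9·7 = −504 ≡ 3, so v_2 = 3^{−1} = 9 (mod 13).
  i = 3 (α = 3): (3−12)(3−11)(3−2)(3−4) = (−9)·(−8)·1·(−1) = −72 ≡ 6, so v_3 = 6^{−1} = 11 (mod 13).
  i = 4 (α = 2): (2−12)(2−11)(2−3)(2−4) = (−10)·(−9)·(−1)·(−2) = 180 ≡ 11, so v_4 = 11^{−1} = 6 (mod 13).
  i = 5 (α = 4): (4−12)(4−11)(4−3)(4−2) = (−8)·(−7)·1·2 = 112 ≡ 8, so v_5 = 8^{−1} = 5 (mod 13).
  v = [8, 9, 11, 6, 5].
Step 2: syndromes of r = [10, 11, 6, 9, 5] (all sums mod 13).
  S_0 = Σ v_i r_i = 8·10 + 9·11 + 11·6 + 6·9 + 5·5 = 324 ≡ 12.
  S_1 = Σ v_i α_i r_i = 8·12·10 + 9·11·11 + 11·3·6 + 6·2·9 + 5·4·5 = 2455 ≡ 11.
  α_i^2 mod 13 = [1, 4, 9, 4, 3].
  S_2 = Σ v_i α_i^2 r_i = 8·1·10 + 9·4·11 + 11·9·6 + 6·4·9 + 5·3·5 = 1361 ≡ 9.
  S = (12, 11, 9) ≠ 0, so r is not a codeword (an error is present).
Step 3: locate the error. For a single error e at position i, S_ℓ = v_i·e·α_i^ℓ, so α_err = S_1/S_0.
  S_0^{−1} = 12^{−1} = 12 (mod 13), so α_err = 11·12 = 132 ≡ 2 = α_4. Error position i = 4.
  Consistency check: S_2/S_1 = 9·6 = 54 ≡ 2 = α_err ✓ (single-error assumption holds).
Step 4: error magnitude e = S_0/v_4 = S_0·∏_{j≠4}(α_4 − α_j) = 12·11 = 132 ≡ 2 (mod 13).
Step 5: correct position 4: c_4 = r_4 − e = 9 − 2 ≡ 7 (mod 13). Hence c = [10, 11, 6, 7, 5].
  Check: interpolating c through the α_i gives m(x) = 9 + 12·x (degree < 2) with m(α_i) = c_i for every i, so c is indeed a codeword.


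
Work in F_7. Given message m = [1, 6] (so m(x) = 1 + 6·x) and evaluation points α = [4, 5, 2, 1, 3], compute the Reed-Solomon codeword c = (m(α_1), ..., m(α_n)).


c = [4, 3, 6, 0, 5]

Message polynomial: m(x) = 1 + 6·x (mod 7).
For each evaluation point α_i, compute m(α_i) mod 7:
  α_1 = 4: Horner steps 6 → 4, so m(4) = 4.
  α_2 = 5: Horner steps 6 → 3, so m(5) = 3.
  α_3 = 2: Horner steps 6 → 6, so m(2) = 6.
  α_4 = 1: Horner steps 6 → 0, so m(1) = 0.
  α_5 = 3: Horner steps 6 → 5, so m(3) = 5.
Codeword c = [4, 3, 6, 0, 5] ∈ F_7^5.


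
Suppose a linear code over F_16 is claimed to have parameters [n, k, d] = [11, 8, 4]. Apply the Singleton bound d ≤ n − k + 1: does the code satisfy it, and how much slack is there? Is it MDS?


Singleton RHS = n − k + 1 = 4, slack = 0, bound satisfied, MDS.

Singleton bound: d ≤ n − k + 1.
Here n = 11, k = 8, so n − k + 1 = 4.
Given d = 4, check d ≤ 4: YES.
Slack = (n − k + 1) − d = 0.
The code is MDS (slack = 0).
Description: the claimed parameters are [11, 8, 4]_16; such a code would be MDS (meets Singleton bound).


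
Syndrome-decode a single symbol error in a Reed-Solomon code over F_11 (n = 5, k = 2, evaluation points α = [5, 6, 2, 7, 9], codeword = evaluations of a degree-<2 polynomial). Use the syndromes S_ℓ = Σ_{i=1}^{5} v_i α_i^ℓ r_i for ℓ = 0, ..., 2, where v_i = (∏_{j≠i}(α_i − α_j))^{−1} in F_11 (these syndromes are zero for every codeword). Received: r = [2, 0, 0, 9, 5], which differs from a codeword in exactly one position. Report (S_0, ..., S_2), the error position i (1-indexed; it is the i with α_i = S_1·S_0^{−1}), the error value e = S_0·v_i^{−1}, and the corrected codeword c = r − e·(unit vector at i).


S = (7, 3, 6), error at position 3, error magnitude e = 3, c = [2, 0, 8, 9, 5].

Step 1: column multipliers v_i = (∏_{j≠i}(α_i − α_j))^{−1} mod 11.
  i = 1 (α = 5): (5−6)(5−2)(5−7)(5−9) = (−1)·3·(−2)·(−4) = −24 ≡ 9, so v_1 = 9^{−1} = 5 (mod 11).
  i = 2 (α = 6): (6−5)(6−2)(6−7)(6−9) = 1·4·(−1)·(−3) = 12 ≡ 1, so v_2 = 1^{−1} = 1 (mod 11).
  i = 3 (α = 2): (2−5)(2−6)(2−7)(2−9) = (−3)·(−4)·(−5)·(−7) = 420 ≡ 2, so v_3 = 2^{−1} = 6 (mod 11).
  i = 4 (α = 7): (7−5)(7−6)(7−2)(7−9) = 2·1·5·(−2) = −20 ≡ 2, so v_4 = 2^{−1} = 6 (mod 11).
  i = 5 (α = 9): (9−5)(9−6)(9−2)(9−7) = 4·3·7·2 = 168 ≡ 3, so v_5 = 3^{−1} = 4 (mod 11).
  v = [5, 1, 6, 6, 4].
Step 2: syndromes of r = [2, 0, 0, 9, 5] (all sums mod 11).
  S_0 = Σ v_i r_i = 5·2 + 1·0 + 6·0 + 6·9 + 4·5 = 84 ≡ 7.
  S_1 = Σ v_i α_i r_i = 5·5·2 + 1·6·0 + 6·2·0 + 6·7·9 + 4·9·5 = 608 ≡ 3.
  α_i^2 mod 11 = [3, 3, 4, 5, 4].
  S_2 = Σ v_i α_i^2 r_i = 5·3·2 + 1·3·0 + 6·4·0 + 6·5·9 + 4·4·5 = 380 ≡ 6.
  S = (7, 3, 6) ≠ 0, so r is not a codeword (an error is present).
Step 3: locate the error. For a single error e at position i, S_ℓ = v_i·e·α_i^ℓ, so α_err = S_1/S_0.
  S_0^{−1} = 7^{−1} = 8 (mod 11), so α_err = 3·8 = 24 ≡ 2 = α_3. Error position i = 3.
  Consistency check: S_2/S_1 = 6·4 = 24 ≡ 2 = α_err ✓ (single-error assumption holds).
Step 4: error magnitude e = S_0/v_3 = S_0·∏_{j≠3}(α_3 − α_j) = 7·2 = 14 ≡ 3 (mod 11).
Step 5: correct position 3: c_3 = r_3 − e = 0 − 3 ≡ 8 (mod 11). Hence c = [2, 0, 8, 9, 5].
  Check: interpolating c through the α_i gives m(x) = 1 + 9·x (degree < 2) with m(α_i) = c_i for every i, so c is indeed a codeword.


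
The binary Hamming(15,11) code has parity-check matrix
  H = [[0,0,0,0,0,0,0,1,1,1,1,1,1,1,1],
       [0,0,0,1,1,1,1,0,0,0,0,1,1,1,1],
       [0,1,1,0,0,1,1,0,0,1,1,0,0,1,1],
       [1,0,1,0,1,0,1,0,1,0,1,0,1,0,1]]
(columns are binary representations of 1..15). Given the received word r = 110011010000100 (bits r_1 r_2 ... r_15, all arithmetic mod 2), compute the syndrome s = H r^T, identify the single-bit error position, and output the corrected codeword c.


s = (0, 1, 0, 1)^T, error position = 5, corrected codeword c = 110001010000100

Compute s = H r^T mod 2 one row at a time:
  s_1 = 1 + 0 + 0 + 0 + 0 + 1 + 0 + 0 = 2 ≡ 0 (mod 2).
  s_2 = 0 + 1 + 1 + 0 + 0 + 1 + 0 + 0 = 3 ≡ 1 (mod 2).
  s_3 = 1 + 0 + 1 + 0 + 0 + 0 + 0 + 0 = 2 ≡ 0 (mod 2).
  s_4 = 1 + 0 + 1 + 0 + 0 + 0 + 1 + 0 = 3 ≡ 1 (mod 2).
s = (0, 1, 0, 1)^T — this equals column 5 of H (binary 0101), so error is at position 5.
Correct: flip bit 5 of r = 110011010000100 to get c = 110001010000100.


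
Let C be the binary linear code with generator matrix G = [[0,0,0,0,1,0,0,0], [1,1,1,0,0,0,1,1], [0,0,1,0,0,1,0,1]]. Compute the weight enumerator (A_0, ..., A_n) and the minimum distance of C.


Weight distribution: A_0 = 1, A_1 = 1, A_3 = 1, A_4 = 2, A_5 = 2, A_6 = 1. Minimum distance d = 1.

Enumerate all 2^3 = 8 messages m ∈ F_2^3.
For each, compute codeword c = mG in F_2^8, then tally its weight.
  m = 000 → c = 00000000, weight = 0.
  m = 100 → c = 00001000, weight = 1.
  m = 010 → c = 11100011, weight = 5.
  m = 110 → c = 11101011, weight = 6.
  m = 001 → c = 00100101, weight = 3.
  m = 101 → c = 00101101, weight = 4.
  m = 011 → c = 11000110, weight = 4.
  m = 111 → c = 11001110, weight = 5.
Tally weights:
  weight 0: 1 codewords.
  weight 1: 1 codewords.
  weight 3: 1 codewords.
  weight 4: 2 codewords.
  weight 5: 2 codewords.
  weight 6: 1 codewords.
Minimum distance d = smallest w > 0 with A_w > 0 = 1.
Sanity: Σ A_w = 8 = 2^3 = 8 ✓.


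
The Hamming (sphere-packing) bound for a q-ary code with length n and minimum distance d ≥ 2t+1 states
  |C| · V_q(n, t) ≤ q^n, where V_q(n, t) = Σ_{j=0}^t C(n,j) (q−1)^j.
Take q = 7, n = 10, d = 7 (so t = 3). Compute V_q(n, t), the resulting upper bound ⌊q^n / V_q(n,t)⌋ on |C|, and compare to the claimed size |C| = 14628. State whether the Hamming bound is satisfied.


V_q(n, t) = 27601, q^n = 282475249, Hamming bound = 10234, |C| = 14628 > bound (violated).

Step 1: Compute V_q(n, t) = Σ_{j=0}^3 C(n, j) (q−1)^j.
  j = 0: C(10,0)·(6)^0 = 1·1 = 1.
  j = 1: C(10,1)·(6)^1 = 10·6 = 60.
  j = 2: C(10,2)·(6)^2 = 45·36 = 1620.
  j = 3: C(10,3)·(6)^3 = 120·216 = 25920.
  V_q(n, t) = 1 + 60 + 1620 + 25920 = 27601.
Step 2: q^n = 7^10 = 282475249.
Step 3: Hamming bound ⌊q^n / V_q(n,t)⌋ = ⌊282475249/27601⌋ = 10234.
Step 4: Compare |C| = 14628 to 10234: violated.
The claimed |C| lies above the Hamming bound, so no 7-ary code of length 10 with d ≥ 7 can have 14628 codewords.


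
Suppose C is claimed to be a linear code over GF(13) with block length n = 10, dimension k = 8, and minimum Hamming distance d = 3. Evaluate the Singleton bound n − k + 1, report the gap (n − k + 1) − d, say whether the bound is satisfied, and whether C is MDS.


Singleton RHS = n − k + 1 = 3, slack = 0, bound satisfied, MDS.

Singleton bound: d ≤ n − k + 1.
Here n = 10, k = 8, so n − k + 1 = 3.
Given d = 3, check d ≤ 3: YES.
Slack = (n − k + 1) − d = 0.
The code is MDS (slack = 0).
Description: the claimed parameters are [10, 8, 3]_13; such a code would be MDS (meets Singleton bound).


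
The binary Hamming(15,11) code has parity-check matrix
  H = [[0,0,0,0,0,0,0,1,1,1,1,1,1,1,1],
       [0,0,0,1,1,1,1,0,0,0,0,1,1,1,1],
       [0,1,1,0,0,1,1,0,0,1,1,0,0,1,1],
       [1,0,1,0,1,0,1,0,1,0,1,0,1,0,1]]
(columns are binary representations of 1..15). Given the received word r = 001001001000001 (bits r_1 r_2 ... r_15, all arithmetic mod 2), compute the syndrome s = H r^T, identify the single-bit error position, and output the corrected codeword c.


s = (0, 0, 1, 1)^T, error position = 3, corrected codeword c = 000001001000001

Compute s = H r^T mod 2 one row at a time:
  s_1 = 0 + 1 + 0 + 0 + 0 + 0 + 0 + 1 = 2 ≡ 0 (mod 2).
  s_2 = 0 + 0 + 1 + 0 + 0 + 0 + 0 + 1 = 2 ≡ 0 (mod 2).
  s_3 = 0 + 1 + 1 + 0 + 0 + 0 + 0 + 1 = 3 ≡ 1 (mod 2).
  s_4 = 0 + 1 + 0 + 0 + 1 + 0 + 0 + 1 = 3 ≡ 1 (mod 2).
s = (0, 0, 1, 1)^T — this equals column 3 of H (binary 0011), so error is at position 3.
Correct: flip bit 3 of r = 001001001000001 to get c = 000001001000001.


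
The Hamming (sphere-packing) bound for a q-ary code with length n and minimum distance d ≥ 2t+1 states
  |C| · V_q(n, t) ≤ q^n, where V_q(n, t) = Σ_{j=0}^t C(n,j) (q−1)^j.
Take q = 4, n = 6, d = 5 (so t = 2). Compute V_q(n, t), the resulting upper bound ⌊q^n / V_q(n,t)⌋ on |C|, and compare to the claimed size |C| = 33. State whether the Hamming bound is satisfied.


V_q(n, t) = 154, q^n = 4096, Hamming bound = 26, |C| = 33 > bound (violated).

Step 1: Compute V_q(n, t) = Σ_{j=0}^2 C(n, j) (q−1)^j.
  j = 0: C(6,0)·(3)^0 = 1·1 = 1.
  j = 1: C(6,1)·(3)^1 = 6·3 = 18.
  j = 2: C(6,2)·(3)^2 = 15·9 = 135.
  V_q(n, t) = 1 + 18 + 135 = 154.
Step 2: q^n = 4^6 = 4096.
Step 3: Hamming bound ⌊q^n / V_q(n,t)⌋ = ⌊4096/154⌋ = 26.
Step 4: Compare |C| = 33 to 26: violated.
The claimed |C| lies above the Hamming bound, so no 4-ary code of length 6 with d ≥ 5 can have 33 codewords.


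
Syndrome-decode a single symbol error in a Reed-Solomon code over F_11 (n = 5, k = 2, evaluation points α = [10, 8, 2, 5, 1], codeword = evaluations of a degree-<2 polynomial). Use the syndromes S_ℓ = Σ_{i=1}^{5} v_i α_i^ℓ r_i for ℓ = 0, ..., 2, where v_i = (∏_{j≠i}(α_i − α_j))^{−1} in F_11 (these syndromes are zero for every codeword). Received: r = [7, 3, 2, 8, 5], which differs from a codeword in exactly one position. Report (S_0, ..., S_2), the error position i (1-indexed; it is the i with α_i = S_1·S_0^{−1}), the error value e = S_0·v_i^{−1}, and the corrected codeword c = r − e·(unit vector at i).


S = (6, 6, 6), error at position 5, error magnitude e = 5, c = [7, 3, 2, 8, 0].

Step 1: column multipliers v_i = (∏_{j≠i}(α_i − α_j))^{−1} mod 11.
  i = 1 (α = 10): (10−8)(10−2)(10−5)(10−1) = 2·8·5·9 = 720 ≡ 5, so v_1 = 5^{−1} = 9 (mod 11).
  i = 2 (α = 8): (8−10)(8−2)(8−5)(8−1) = (−2)·6·3·7 = −252 ≡ 1, so v_2 = 1^{−1} = 1 (mod 11).
  i = 3 (α = 2): (2−10)(2−8)(2−5)(2−1) = (−8)·(−6)·(−3)·1 = −144 ≡ 10, so v_3 = 10^{−1} = 10 (mod 11).
  i = 4 (α = 5): (5−10)(5−8)(5−2)(5−1) = (−5)·(−3)·3·4 = 180 ≡ 4, so v_4 = 4^{−1} = 3 (mod 11).
  i = 5 (α = 1): (1−10)(1−8)(1−2)(1−5) = (−9)·(−7)·(−1)·(−4) = 252 ≡ 10, so v_5 = 10^{−1} = 10 (mod 11).
  v = [9, 1, 10, 3, 10].
Step 2: syndromes of r = [7, 3, 2, 8, 5] (all sums mod 11).
  S_0 = Σ v_i r_i = 9·7 + 1·3 + 10·2 + 3·8 + 10·5 = 160 ≡ 6.
  S_1 = Σ v_i α_i r_i = 9·10·7 + 1·8·3 + 10·2·2 + 3·5·8 + 10·1·5 = 864 ≡ 6.
  α_i^2 mod 11 = [1, 9, 4, 3, 1].
  S_2 = Σ v_i α_i^2 r_i = 9·1·7 + 1·9·3 + 10·4·2 + 3·3·8 + 10·1·5 = 292 ≡ 6.
  S = (6, 6, 6) ≠ 0, so r is not a codeword (an error is present).
Step 3: locate the error. For a single error e at position i, S_ℓ = v_i·e·α_i^ℓ, so α_err = S_1/S_0.
  S_0^{−1} = 6^{−1} = 2 (mod 11), so α_err = 6·2 = 12 ≡ 1 = α_5. Error position i = 5.
  Consistency check: S_2/S_1 = 6·2 = 12 ≡ 1 = α_err ✓ (single-error assumption holds).
Step 4: error magnitude e = S_0/v_5 = S_0·∏_{j≠5}(α_5 − α_j) = 6·10 = 60 ≡ 5 (mod 11).
Step 5: correct position 5: c_5 = r_5 − e = 5 − 5 ≡ 0 (mod 11). Hence c = [7, 3, 2, 8, 0].
  Check: interpolating c through the α_i gives m(x) = 9 + 2·x (degree < 2) with m(α_i) = c_i for every i, so c is indeed a codeword.


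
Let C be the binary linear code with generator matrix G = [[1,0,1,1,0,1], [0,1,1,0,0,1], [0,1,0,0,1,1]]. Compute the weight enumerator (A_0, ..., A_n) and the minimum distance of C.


Weight distribution: A_0 = 1, A_2 = 1, A_3 = 3, A_4 = 2, A_5 = 1. Minimum distance d = 2.

Enumerate all 2^3 = 8 messages m ∈ F_2^3.
For each, compute codeword c = mG in F_2^6, then tally its weight.
  m = 000 → c = 000000, weight = 0.
  m = 100 → c = 101101, weight = 4.
  m = 010 → c = 011001, weight = 3.
  m = 110 → c = 110100, weight = 3.
  m = 001 → c = 010011, weight = 3.
  m = 101 → c = 111110, weight = 5.
  m = 011 → c = 001010, weight = 2.
  m = 111 → c = 100111, weight = 4.
Tally weights:
  weight 0: 1 codewords.
  weight 2: 1 codewords.
  weight 3: 3 codewords.
  weight 4: 2 codewords.
  weight 5: 1 codewords.
Minimum distance d = smallest w > 0 with A_w > 0 = 2.
Sanity: Σ A_w = 8 = 2^3 = 8 ✓.


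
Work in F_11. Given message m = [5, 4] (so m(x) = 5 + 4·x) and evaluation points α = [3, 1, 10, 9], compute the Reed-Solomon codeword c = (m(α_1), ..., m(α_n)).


c = [6, 9, 1, 8]

Message polynomial: m(x) = 5 + 4·x (mod 11).
For each evaluation point α_i, compute m(α_i) mod 11:
  α_1 = 3: Horner steps 4 → 6, so m(3) = 6.
  α_2 = 1: Horner steps 4 → 9, so m(1) = 9.
  α_3 = 10: Horner steps 4 → 1, so m(10) = 1.
  α_4 = 9: Horner steps 4 → 8, so m(9) = 8.
Codeword c = [6, 9, 1, 8] ∈ F_11^4.


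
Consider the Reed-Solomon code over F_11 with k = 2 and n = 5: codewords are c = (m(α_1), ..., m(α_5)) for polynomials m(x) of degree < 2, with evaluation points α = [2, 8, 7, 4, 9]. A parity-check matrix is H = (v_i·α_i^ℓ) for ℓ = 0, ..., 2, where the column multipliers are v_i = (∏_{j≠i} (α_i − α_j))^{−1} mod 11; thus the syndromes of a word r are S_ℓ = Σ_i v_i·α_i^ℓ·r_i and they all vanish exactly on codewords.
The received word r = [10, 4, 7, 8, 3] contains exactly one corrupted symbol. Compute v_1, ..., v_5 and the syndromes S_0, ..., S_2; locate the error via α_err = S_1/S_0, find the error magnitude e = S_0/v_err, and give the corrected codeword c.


S = (3, 10, 4), error at position 3, error magnitude e = 2, c = [10, 4, 5, 8, 3].

Step 1: column multipliers v_i = (∏_{j≠i}(α_i − α_j))^{−1} mod 11.
  i = 1 (α = 2): (2−8)(2−7)(2−4)(2−9) = (−6)·(−5)·(−2)·(−7) = 420 ≡ 2, so v_1 = 2^{−1} = 6 (mod 11).
  i = 2 (α = 8): (8−2)(8−7)(8−4)(8−9) = 6·1·4·(−1) = −24 ≡ 9, so v_2 = 9^{−1} = 5 (mod 11).
  i = 3 (α = 7): (7−2)(7−8)(7−4)(7−9) = 5·(−1)·3·(−2) = 30 ≡ 8, so v_3 = 8^{−1} = 7 (mod 11).
  i = 4 (α = 4): (4−2)(4−8)(4−7)(4−9) = 2·(−4)·(−3)·(−5) = −120 ≡ 1, so v_4 = 1^{−1} = 1 (mod 11).
  i = 5 (α = 9): (9−2)(9−8)(9−7)(9−4) = 7·1·2·5 = 70 ≡ 4, so v_5 = 4^{−1} = 3 (mod 11).
  v = [6, 5, 7, 1, 3].
Step 2: syndromes of r = [10, 4, 7, 8, 3] (all sums mod 11).
  S_0 = Σ v_i r_i = 6·10 + 5·4 + 7·7 + 1·8 + 3·3 = 146 ≡ 3.
  S_1 = Σ v_i α_i r_i = 6·2·10 + 5·8·4 + 7·7·7 + 1·4·8 + 3·9·3 = 736 ≡ 10.
  α_i^2 mod 11 = [4, 9, 5, 5, 4].
  S_2 = Σ v_i α_i^2 r_i = 6·4·10 + 5·9·4 + 7·5·7 + 1·5·8 + 3·4·3 = 741 ≡ 4.
  S = (3, 10, 4) ≠ 0, so r is not a codeword (an error is present).
Step 3: locate the error. For a single error e at position i, S_ℓ = v_i·e·α_i^ℓ, so α_err = S_1/S_0.
  S_0^{−1} = 3^{−1} = 4 (mod 11), so α_err = 10·4 = 40 ≡ 7 = α_3. Error position i = 3.
  Consistency check: S_2/S_1 = 4·10 = 40 ≡ 7 = α_err ✓ (single-error assumption holds).
Step 4: error magnitude e = S_0/v_3 = S_0·∏_{j≠3}(α_3 − α_j) = 3·8 = 24 ≡ 2 (mod 11).
Step 5: correct position 3: c_3 = r_3 − e = 7 − 2 ≡ 5 (mod 11). Hence c = [10, 4, 5, 8, 3].
  Check: interpolating c through the α_i gives m(x) = 1 + 10·x (degree < 2) with m(α_i) = c_i for every i, so c is indeed a codeword.


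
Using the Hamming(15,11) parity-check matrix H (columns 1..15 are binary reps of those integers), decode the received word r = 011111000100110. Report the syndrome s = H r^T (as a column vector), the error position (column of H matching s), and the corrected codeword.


s = (1, 1, 1, 1)^T, error position = 15, corrected codeword c = 011111000100111

Compute s = H r^T mod 2 one row at a time:
  s_1 = 0 + 0 + 1 + 0 + 0 + 1 + 1 + 0 = 3 ≡ 1 (mod 2).
  s_2 = 1 + 1 + 1 + 0 + 0 + 1 + 1 + 0 = 5 ≡ 1 (mod 2).
  s_3 = 1 + 1 + 1 + 0 + 1 + 0 + 1 + 0 = 5 ≡ 1 (mod 2).
  s_4 = 0 + 1 + 1 + 0 + 0 + 0 + 1 + 0 = 3 ≡ 1 (mod 2).
s = (1, 1, 1, 1)^T — this equals column 15 of H (binary 1111), so error is at position 15.
Correct: flip bit 15 of r = 011111000100110 to get c = 011111000100111.


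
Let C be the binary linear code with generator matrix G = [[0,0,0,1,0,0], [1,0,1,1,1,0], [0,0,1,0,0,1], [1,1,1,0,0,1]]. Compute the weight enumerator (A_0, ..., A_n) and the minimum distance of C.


Weight distribution: A_0 = 1, A_1 = 1, A_2 = 2, A_3 = 6, A_4 = 5, A_5 = 1. Minimum distance d = 1.

Enumerate all 2^4 = 16 messages m ∈ F_2^4.
For each, compute codeword c = mG in F_2^6, then tally its weight.
  m = 0000 → c = 000000, weight = 0.
  m = 1000 → c = 000100, weight = 1.
  m = 0100 → c = 101110, weight = 4.
  m = 1100 → c = 101010, weight = 3.
  m = 0010 → c = 001001, weight = 2.
  m = 1010 → c = 001101, weight = 3.
  m = 0110 → c = 100111, weight = 4.
  m = 1110 → c = 100011, weight = 3.
  m = 0001 → c = 111001, weight = 4.
  m = 1001 → c = 111101, weight = 5.
  m = 0101 → c = 010111, weight = 4.
  m = 1101 → c = 010011, weight = 3.
  m = 0011 → c = 110000, weight = 2.
  m = 1011 → c = 110100, weight = 3.
  m = 0111 → c = 011110, weight = 4.
  m = 1111 → c = 011010, weight = 3.
Tally weights:
  weight 0: 1 codewords.
  weight 1: 1 codewords.
  weight 2: 2 codewords.
  weight 3: 6 codewords.
  weight 4: 5 codewords.
  weight 5: 1 codewords.
Minimum distance d = smallest w > 0 with A_w > 0 = 1.
Sanity: Σ A_w = 16 = 2^4 = 16 ✓.


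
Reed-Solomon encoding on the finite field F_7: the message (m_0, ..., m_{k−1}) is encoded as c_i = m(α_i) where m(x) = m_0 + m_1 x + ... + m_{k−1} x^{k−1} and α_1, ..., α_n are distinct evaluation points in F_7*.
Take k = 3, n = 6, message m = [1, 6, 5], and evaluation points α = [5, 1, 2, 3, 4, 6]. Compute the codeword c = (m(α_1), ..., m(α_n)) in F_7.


c = [2, 5, 5, 1, 0, 0]

Message polynomial: m(x) = 1 + 6·x + 5·x^2 (mod 7).
For each evaluation point α_i, compute m(α_i) mod 7:
  α_1 = 5: Horner steps 5 → 3 → 2, so m(5) = 2.
  α_2 = 1: Horner steps 5 → 4 → 5, so m(1) = 5.
  α_3 = 2: Horner steps 5 → 2 → 5, so m(2) = 5.
  α_4 = 3: Horner steps 5 → 0 → 1, so m(3) = 1.
  α_5 = 4: Horner steps 5 → 5 → 0, so m(4) = 0.
  α_6 = 6: Horner steps 5 → 1 → 0, so m(6) = 0.
Codeword c = [2, 5, 5, 1, 0, 0] ∈ F_7^6.


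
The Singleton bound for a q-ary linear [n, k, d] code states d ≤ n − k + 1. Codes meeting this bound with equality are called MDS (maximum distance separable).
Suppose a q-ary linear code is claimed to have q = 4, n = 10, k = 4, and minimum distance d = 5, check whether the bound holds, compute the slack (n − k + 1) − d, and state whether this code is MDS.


Singleton RHS = n − k + 1 = 7, slack = 2, bound satisfied, not MDS.

Singleton bound: d ≤ n − k + 1.
Here n = 10, k = 4, so n − k + 1 = 7.
Given d = 5, check d ≤ 7: YES.
Slack = (n − k + 1) − d = 2.
The code is NOT MDS (slack = 2 > 0).
Description: the claimed parameters are [10, 4, 5]_4; such a code would be non-MDS.


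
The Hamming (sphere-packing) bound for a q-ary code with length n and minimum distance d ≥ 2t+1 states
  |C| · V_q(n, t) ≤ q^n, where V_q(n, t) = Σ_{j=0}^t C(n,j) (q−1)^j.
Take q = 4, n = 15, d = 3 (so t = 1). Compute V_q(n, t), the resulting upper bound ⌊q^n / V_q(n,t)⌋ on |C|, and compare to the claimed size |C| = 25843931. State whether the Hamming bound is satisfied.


V_q(n, t) = 46, q^n = 1073741824, Hamming bound = 23342213, |C| = 25843931 > bound (violated).

Step 1: Compute V_q(n, t) = Σ_{j=0}^1 C(n, j) (q−1)^j.
  j = 0: C(15,0)·(3)^0 = 1·1 = 1.
  j = 1: C(15,1)·(3)^1 = 15·3 = 45.
  V_q(n, t) = 1 + 45 = 46.
Step 2: q^n = 4^15 = 1073741824.
Step 3: Hamming bound ⌊q^n / V_q(n,t)⌋ = ⌊1073741824/46⌋ = 23342213.
Step 4: Compare |C| = 25843931 to 23342213: violated.
The claimed |C| lies above the Hamming bound, so no 4-ary code of length 15 with d ≥ 3 can have 25843931 codewords.


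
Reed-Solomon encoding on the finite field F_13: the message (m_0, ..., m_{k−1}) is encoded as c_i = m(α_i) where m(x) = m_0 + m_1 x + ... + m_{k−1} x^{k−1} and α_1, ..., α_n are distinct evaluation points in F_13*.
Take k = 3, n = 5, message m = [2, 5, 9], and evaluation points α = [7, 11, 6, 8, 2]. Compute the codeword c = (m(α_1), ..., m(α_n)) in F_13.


c = [10, 2, 5, 7, 9]

Message polynomial: m(x) = 2 + 5·x + 9·x^2 (mod 13).
For each evaluation point α_i, compute m(α_i) mod 13:
  α_1 = 7: Horner steps 9 → 3 → 10, so m(7) = 10.
  α_2 = 11: Horner steps 9 → 0 → 2, so m(11) = 2.
  α_3 = 6: Horner steps 9 → 7 → 5, so m(6) = 5.
  α_4 = 8: Horner steps 9 → 12 → 7, so m(8) = 7.
  α_5 = 2: Horner steps 9 → 10 → 9, so m(2) = 9.
Codeword c = [10, 2, 5, 7, 9] ∈ F_13^5.


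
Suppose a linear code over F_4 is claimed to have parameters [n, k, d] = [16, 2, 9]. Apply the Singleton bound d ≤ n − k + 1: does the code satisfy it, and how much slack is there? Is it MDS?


Singleton RHS = n − k + 1 = 15, slack = 6, bound satisfied, not MDS.

Singleton bound: d ≤ n − k + 1.
Here n = 16, k = 2, so n − k + 1 = 15.
Given d = 9, check d ≤ 15: YES.
Slack = (n − k + 1) − d = 6.
The code is NOT MDS (slack = 6 > 0).
Description: the claimed parameters are [16, 2, 9]_4; such a code would be non-MDS.


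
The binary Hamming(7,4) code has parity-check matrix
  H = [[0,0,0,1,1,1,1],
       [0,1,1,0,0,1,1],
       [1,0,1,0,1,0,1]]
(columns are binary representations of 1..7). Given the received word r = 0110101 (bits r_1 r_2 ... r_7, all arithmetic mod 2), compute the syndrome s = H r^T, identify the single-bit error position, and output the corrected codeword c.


s = (0, 1, 1)^T, error position = 3, corrected codeword c = 0100101

Compute s = H r^T mod 2 one row at a time:
  s_1 = 0 + 1 + 0 + 1 = 2 ≡ 0 (mod 2).
  s_2 = 1 + 1 + 0 + 1 = 3 ≡ 1 (mod 2).
  s_3 = 0 + 1 + 1 + 1 = 3 ≡ 1 (mod 2).
s = (0, 1, 1)^T — this equals column 3 of H (binary 011), so error is at position 3.
Correct: flip bit 3 of r = 0110101 to get c = 0100101.


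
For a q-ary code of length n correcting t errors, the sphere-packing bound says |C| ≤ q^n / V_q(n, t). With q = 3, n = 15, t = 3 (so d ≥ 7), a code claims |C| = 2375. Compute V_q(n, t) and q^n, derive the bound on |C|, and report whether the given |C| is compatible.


V_q(n, t) = 4091, q^n = 14348907, Hamming bound = 3507, |C| = 2375 ≤ bound (satisfied).

Step 1: Compute V_q(n, t) = Σ_{j=0}^3 C(n, j) (q−1)^j.
  j = 0: C(15,0)·(2)^0 = 1·1 = 1.
  j = 1: C(15,1)·(2)^1 = 15·2 = 30.
  j = 2: C(15,2)·(2)^2 = 105·4 = 420.
  j = 3: C(15,3)·(2)^3 = 455·8 = 3640.
  V_q(n, t) = 1 + 30 + 420 + 3640 = 4091.
Step 2: q^n = 3^15 = 14348907.
Step 3: Hamming bound ⌊q^n / V_q(n,t)⌋ = ⌊14348907/4091⌋ = 3507.
Step 4: Compare |C| = 2375 to 3507: satisfied.
The claimed |C| lies below the Hamming bound.


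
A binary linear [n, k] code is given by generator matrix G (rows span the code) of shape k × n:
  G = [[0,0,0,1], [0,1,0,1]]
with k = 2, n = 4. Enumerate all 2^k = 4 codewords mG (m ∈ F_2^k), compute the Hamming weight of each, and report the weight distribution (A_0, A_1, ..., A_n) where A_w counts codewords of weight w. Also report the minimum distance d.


Weight distribution: A_0 = 1, A_1 = 2, A_2 = 1. Minimum distance d = 1.

Enumerate all 2^2 = 4 messages m ∈ F_2^2.
For each, compute codeword c = mG in F_2^4, then tally its weight.
  m = 00 → c = 0000, weight = 0.
  m = 10 → c = 0001, weight = 1.
  m = 01 → c = 0101, weight = 2.
  m = 11 → c = 0100, weight = 1.
Tally weights:
  weight 0: 1 codewords.
  weight 1: 2 codewords.
  weight 2: 1 codewords.
Minimum distance d = smallest w > 0 with A_w > 0 = 1.
Sanity: Σ A_w = 4 = 2^2 = 4 ✓.


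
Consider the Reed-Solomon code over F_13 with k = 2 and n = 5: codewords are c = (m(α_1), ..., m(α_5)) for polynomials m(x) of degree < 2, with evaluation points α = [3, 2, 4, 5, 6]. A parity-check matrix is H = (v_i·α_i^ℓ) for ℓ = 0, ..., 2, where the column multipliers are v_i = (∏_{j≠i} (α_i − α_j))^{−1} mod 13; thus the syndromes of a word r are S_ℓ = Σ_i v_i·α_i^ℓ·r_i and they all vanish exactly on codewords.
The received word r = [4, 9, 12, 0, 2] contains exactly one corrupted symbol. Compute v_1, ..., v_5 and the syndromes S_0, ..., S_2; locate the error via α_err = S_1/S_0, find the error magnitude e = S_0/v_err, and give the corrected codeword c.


S = (12, 8, 1), error at position 4, error magnitude e = 6, c = [4, 9, 12, 7, 2].

Step 1: column multipliers v_i = (∏_{j≠i}(α_i − α_j))^{−1} mod 13.
  i = 1 (α = 3): (3−2)(3−4)(3−5)(3−6) = 1·(−1)·(−2)·(−3) = −6 ≡ 7, so v_1 = 7^{−1} = 2 (mod 13).
  i = 2 (α = 2): (2−3)(2−4)(2−5)(2−6) = (−1)·(−2)·(−3)·(−4) = 24 ≡ 11, so v_2 = 11^{−1} = 6 (mod 13).
  i = 3 (α = 4): (4−3)(4−2)(4−5)(4−6) = 1·2·(−1)·(−2) = 4 ≡ 4, so v_3 = 4^{−1} = 10 (mod 13).
  i = 4 (α = 5): (5−3)(5−2)(5−4)(5−6) = 2·3·1·(−1) = −6 ≡ 7, so v_4 = 7^{−1} = 2 (mod 13).
  i = 5 (α = 6): (6−3)(6−2)(6−4)(6−5) = 3·4·2·1 = 24 ≡ 11, so v_5 = 11^{−1} = 6 (mod 13).
  v = [2, 6, 10, 2, 6].
Step 2: syndromes of r = [4, 9, 12, 0, 2] (all sums mod 13).
  S_0 = Σ v_i r_i = 2·4 + 6·9 + 10·12 + 2·0 + 6·2 = 194 ≡ 12.
  S_1 = Σ v_i α_i r_i = 2·3·4 + 6·2·9 + 10·4·12 + 2·5·0 + 6·6·2 = 684 ≡ 8.
  α_i^2 mod 13 = [9, 4, 3, 12, 10].
  S_2 = Σ v_i α_i^2 r_i = 2·9·4 + 6·4·9 + 10·3·12 + 2·12·0 + 6·10·2 = 768 ≡ 1.
  S = (12, 8, 1) ≠ 0, so r is not a codeword (an error is present).
Step 3: locate the error. For a single error e at position i, S_ℓ = v_i·e·α_i^ℓ, so α_err = S_1/S_0.
  S_0^{−1} = 12^{−1} = 12 (mod 13), so α_err = 8·12 = 96 ≡ 5 = α_4. Error position i = 4.
  Consistency check: S_2/S_1 = 1·5 = 5 ≡ 5 = α_err ✓ (single-error assumption holds).
Step 4: error magnitude e = S_0/v_4 = S_0·∏_{j≠4}(α_4 − α_j) = 12·7 = 84 ≡ 6 (mod 13).
Step 5: correct position 4: c_4 = r_4 − e = 0 − 6 ≡ 7 (mod 13). Hence c = [4, 9, 12, 7, 2].
  Check: interpolating c through the α_i gives m(x) = 6 + 8·x (degree < 2) with m(α_i) = c_i for every i, so c is indeed a codeword.


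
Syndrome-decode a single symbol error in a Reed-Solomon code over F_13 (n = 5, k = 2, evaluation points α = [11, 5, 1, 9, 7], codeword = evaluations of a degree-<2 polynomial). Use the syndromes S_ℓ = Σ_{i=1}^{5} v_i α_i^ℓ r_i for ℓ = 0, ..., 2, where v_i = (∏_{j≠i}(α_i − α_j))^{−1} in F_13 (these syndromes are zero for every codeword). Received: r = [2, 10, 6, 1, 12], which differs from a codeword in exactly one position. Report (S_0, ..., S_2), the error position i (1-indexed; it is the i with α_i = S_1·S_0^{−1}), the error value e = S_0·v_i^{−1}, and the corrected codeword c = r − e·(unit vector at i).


S = (1, 11, 4), error at position 1, error magnitude e = 12, c = [3, 10, 6, 1, 12].

Step 1: column multipliers v_i = (∏_{j≠i}(α_i − α_j))^{−1} mod 13.
  i = 1 (α = 11): (11−5)(11−1)(11−9)(11−7) = 6·10·2·4 = 480 ≡ 12, so v_1 = 12^{−1} = 12 (mod 13).
  i = 2 (α = 5): (5−11)(5−1)(5−9)(5−7) = (−6)·4·(−4)·(−2) = −192 ≡ 3, so v_2 = 3^{−1} = 9 (mod 13).
  i = 3 (α = 1): (1−11)(1−5)(1−9)(1−7) = (−10)·(−4)·(−8)·(−6) = 1920 ≡ 9, so v_3 = 9^{−1} = 3 (mod 13).
  i = 4 (α = 9): (9−11)(9−5)(9−1)(9−7) = (−2)·4·8·2 = −128 ≡ 2, so v_4 = 2^{−1} = 7 (mod 13).
  i = 5 (α = 7): (7−11)(7−5)(7−1)(7−9) = (−4)·2·6·(−2) = 96 ≡ 5, so v_5 = 5^{−1} = 8 (mod 13).
  v = [12, 9, 3, 7, 8].
Step 2: syndromes of r = [2, 10, 6, 1, 12] (all sums mod 13).
  S_0 = Σ v_i r_i = 12·2 + 9·10 + 3·6 + 7·1 + 8·12 = 235 ≡ 1.
  S_1 = Σ v_i α_i r_i = 12·11·2 + 9·5·10 + 3·1·6 + 7·9·1 + 8·7·12 = 1467 ≡ 11.
  α_i^2 mod 13 = [4, 12, 1, 3, 10].
  S_2 = Σ v_i α_i^2 r_i = 12·4·2 + 9·12·10 + 3·1·6 + 7·3·1 + 8·10·12 = 2175 ≡ 4.
  S = (1, 11, 4) ≠ 0, so r is not a codeword (an error is present).
Step 3: locate the error. For a single error e at position i, S_ℓ = v_i·e·α_i^ℓ, so α_err = S_1/S_0.
  S_0^{−1} = 1^{−1} = 1 (mod 13), so α_err = 11·1 = 11 ≡ 11 = α_1. Error position i = 1.
  Consistency check: S_2/S_1 = 4·6 = 24 ≡ 11 = α_err ✓ (single-error assumption holds).
Step 4: error magnitude e = S_0/v_1 = S_0·∏_{j≠1}(α_1 − α_j) = 1·12 = 12 ≡ 12 (mod 13).
Step 5: correct position 1: c_1 = r_1 − e = 2 − 12 ≡ 3 (mod 13). Hence c = [3, 10, 6, 1, 12].
  Check: interpolating c through the α_i gives m(x) = 5 + 1·x (degree < 2) with m(α_i) = c_i for every i, so c is indeed a codeword.


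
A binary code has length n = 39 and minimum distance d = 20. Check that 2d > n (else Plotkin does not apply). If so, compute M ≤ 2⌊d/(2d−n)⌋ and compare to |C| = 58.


Plotkin bound M ≤ 40; given |C| = 58 > bound (violated).

Check applicability: 2d = 40, n = 39.
2d − n = 1 > 0, so Plotkin applies.
Compute d/(2d−n) = 20/1 ≈ 20.0000.
⌊d/(2d−n)⌋ = 20.
Plotkin bound: M ≤ 2·20 = 40.
Given |C| = 58, check: VIOLATED.
This |C| is above the Plotkin bound, so no binary code with n = 39, d = 20 and 58 codewords exists.


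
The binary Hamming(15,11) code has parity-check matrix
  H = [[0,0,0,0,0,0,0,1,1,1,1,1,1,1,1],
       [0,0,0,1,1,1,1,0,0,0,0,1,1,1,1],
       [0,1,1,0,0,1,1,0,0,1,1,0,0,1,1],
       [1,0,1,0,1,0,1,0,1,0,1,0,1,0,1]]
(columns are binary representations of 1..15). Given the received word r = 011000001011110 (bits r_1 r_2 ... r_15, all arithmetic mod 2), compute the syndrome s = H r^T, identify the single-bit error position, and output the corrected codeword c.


s = (1, 1, 0, 0)^T, error position = 12, corrected codeword c = 011000001010110

Compute s = H r^T mod 2 one row at a time:
  s_1 = 0 + 1 + 0 + 1 + 1 + 1 + 1 + 0 = 5 ≡ 1 (mod 2).
  s_2 = 0 + 0 + 0 + 0 + 1 + 1 + 1 + 0 = 3 ≡ 1 (mod 2).
  s_3 = 1 + 1 + 0 + 0 + 0 + 1 + 1 + 0 = 4 ≡ 0 (mod 2).
  s_4 = 0 + 1 + 0 + 0 + 1 + 1 + 1 + 0 = 4 ≡ 0 (mod 2).
s = (1, 1, 0, 0)^T — this equals column 12 of H (binary 1100), so error is at position 12.
Correct: flip bit 12 of r = 011000001011110 to get c = 011000001010110.


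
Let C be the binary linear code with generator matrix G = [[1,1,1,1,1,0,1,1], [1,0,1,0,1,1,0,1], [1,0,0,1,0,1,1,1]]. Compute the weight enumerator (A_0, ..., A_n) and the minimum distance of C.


Weight distribution: A_0 = 1, A_3 = 1, A_4 = 3, A_5 = 2, A_7 = 1. Minimum distance d = 3.

Enumerate all 2^3 = 8 messages m ∈ F_2^3.
For each, compute codeword c = mG in F_2^8, then tally its weight.
  m = 000 → c = 00000000, weight = 0.
  m = 100 → c = 11111011, weight = 7.
  m = 010 → c = 10101101, weight = 5.
  m = 110 → c = 01010110, weight = 4.
  m = 001 → c = 10010111, weight = 5.
  m = 101 → c = 01101100, weight = 4.
  m = 011 → c = 00111010, weight = 4.
  m = 111 → c = 11000001, weight = 3.
Tally weights:
  weight 0: 1 codewords.
  weight 3: 1 codewords.
  weight 4: 3 codewords.
  weight 5: 2 codewords.
  weight 7: 1 codewords.
Minimum distance d = smallest w > 0 with A_w > 0 = 3.
Sanity: Σ A_w = 8 = 2^3 = 8 ✓.


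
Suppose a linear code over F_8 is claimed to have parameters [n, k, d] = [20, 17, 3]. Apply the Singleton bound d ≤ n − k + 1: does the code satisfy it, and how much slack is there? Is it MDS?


Singleton RHS = n − k + 1 = 4, slack = 1, bound satisfied, not MDS.

Singleton bound: d ≤ n − k + 1.
Here n = 20, k = 17, so n − k + 1 = 4.
Given d = 3, check d ≤ 4: YES.
Slack = (n − k + 1) − d = 1.
The code is NOT MDS (slack = 1 > 0).
Description: the claimed parameters are [20, 17, 3]_8; such a code would be non-MDS.


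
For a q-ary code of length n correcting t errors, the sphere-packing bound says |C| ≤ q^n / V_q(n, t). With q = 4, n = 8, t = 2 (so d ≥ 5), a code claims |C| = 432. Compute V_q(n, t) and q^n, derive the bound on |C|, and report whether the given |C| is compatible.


V_q(n, t) = 277, q^n = 65536, Hamming bound = 236, |C| = 432 > bound (violated).

Step 1: Compute V_q(n, t) = Σ_{j=0}^2 C(n, j) (q−1)^j.
  j = 0: C(8,0)·(3)^0 = 1·1 = 1.
  j = 1: C(8,1)·(3)^1 = 8·3 = 24.
  j = 2: C(8,2)·(3)^2 = 28·9 = 252.
  V_q(n, t) = 1 + 24 + 252 = 277.
Step 2: q^n = 4^8 = 65536.
Step 3: Hamming bound ⌊q^n / V_q(n,t)⌋ = ⌊65536/277⌋ = 236.
Step 4: Compare |C| = 432 to 236: violated.
The claimed |C| lies above the Hamming bound, so no 4-ary code of length 8 with d ≥ 5 can have 432 codewords.


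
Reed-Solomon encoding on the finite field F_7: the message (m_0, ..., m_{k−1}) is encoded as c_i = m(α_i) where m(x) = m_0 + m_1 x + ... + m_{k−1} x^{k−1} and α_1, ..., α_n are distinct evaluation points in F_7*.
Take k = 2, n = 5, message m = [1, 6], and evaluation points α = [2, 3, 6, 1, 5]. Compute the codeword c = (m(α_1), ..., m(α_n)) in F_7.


c = [6, 5, 2, 0, 3]

Message polynomial: m(x) = 1 + 6·x (mod 7).
For each evaluation point α_i, compute m(α_i) mod 7:
  α_1 = 2: Horner steps 6 → 6, so m(2) = 6.
  α_2 = 3: Horner steps 6 → 5, so m(3) = 5.
  α_3 = 6: Horner steps 6 → 2, so m(6) = 2.
  α_4 = 1: Horner steps 6 → 0, so m(1) = 0.
  α_5 = 5: Horner steps 6 → 3, so m(5) = 3.
Codeword c = [6, 5, 2, 0, 3] ∈ F_7^5.


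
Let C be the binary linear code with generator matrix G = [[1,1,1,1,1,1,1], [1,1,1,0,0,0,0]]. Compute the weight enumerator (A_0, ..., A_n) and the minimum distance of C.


Weight distribution: A_0 = 1, A_3 = 1, A_4 = 1, A_7 = 1. Minimum distance d = 3.

Enumerate all 2^2 = 4 messages m ∈ F_2^2.
For each, compute codeword c = mG in F_2^7, then tally its weight.
  m = 00 → c = 0000000, weight = 0.
  m = 10 → c = 1111111, weight = 7.
  m = 01 → c = 1110000, weight = 3.
  m = 11 → c = 0001111, weight = 4.
Tally weights:
  weight 0: 1 codewords.
  weight 3: 1 codewords.
  weight 4: 1 codewords.
  weight 7: 1 codewords.
Minimum distance d = smallest w > 0 with A_w > 0 = 3.
Sanity: Σ A_w = 4 = 2^2 = 4 ✓.


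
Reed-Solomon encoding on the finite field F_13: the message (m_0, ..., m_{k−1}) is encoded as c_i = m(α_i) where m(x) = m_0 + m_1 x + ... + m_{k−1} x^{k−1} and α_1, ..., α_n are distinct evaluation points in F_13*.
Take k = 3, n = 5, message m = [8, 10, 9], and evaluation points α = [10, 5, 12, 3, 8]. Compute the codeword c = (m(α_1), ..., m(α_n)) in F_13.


c = [7, 10, 7, 2, 1]

Message polynomial: m(x) = 8 + 10·x + 9·x^2 (mod 13).
For each evaluation point α_i, compute m(α_i) mod 13:
  α_1 = 10: Horner steps 9 → 9 → 7, so m(10) = 7.
  α_2 = 5: Horner steps 9 → 3 → 10, so m(5) = 10.
  α_3 = 12: Horner steps 9 → 1 → 7, so m(12) = 7.
  α_4 = 3: Horner steps 9 → 11 → 2, so m(3) = 2.
  α_5 = 8: Horner steps 9 → 4 → 1, so m(8) = 1.
Codeword c = [7, 10, 7, 2, 1] ∈ F_13^5.
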